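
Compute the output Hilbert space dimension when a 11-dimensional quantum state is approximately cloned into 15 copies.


Output space = H^(tensor 15) where dim(H) = 11
dim = 11^15
= 121 (after 2 factors)
= 1331 (after 3 factors)
= 14641 (after 4 factors)
= 161051 (after 5 factors)
= 1771561 (after 6 factors)
= 19487171 (after 7 factors)
= 214358881 (after 8 factors)
= 2357947691 (after 9 factors)
= 25937424601 (after 10 factors)
= 285311670611 (after 11 factors)
= 3138428376721 (after 12 factors)
= 34522712143931 (after 13 factors)
= 379749833583241 (after 14 factors)
= 4177248169415651 (after 15 factors)
= 4177248169415651

4177248169415651


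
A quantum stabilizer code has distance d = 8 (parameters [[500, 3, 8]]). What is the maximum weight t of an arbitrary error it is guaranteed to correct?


Code parameters: [[500, 3, 8]], distance d = 8.
Number of correctable errors = floor((d-1)/2)
= floor((8 - 1)/2)
= floor(7/2)
= 3

3


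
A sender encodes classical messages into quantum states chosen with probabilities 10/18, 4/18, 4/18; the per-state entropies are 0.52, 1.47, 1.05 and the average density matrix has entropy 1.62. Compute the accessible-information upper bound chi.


chi = S(rho) - sum_i p_i * S(rho_i)
Weighted entropy = 10/18 * 0.52 + 4/18 * 1.47 + 4/18 * 1.05
= 0.8489
chi = 1.62 - 0.8489
= 0.7711

0.7711


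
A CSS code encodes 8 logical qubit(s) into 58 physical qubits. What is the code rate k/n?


Code rate R = k/n
= 8/58
= 0.1379

0.1379


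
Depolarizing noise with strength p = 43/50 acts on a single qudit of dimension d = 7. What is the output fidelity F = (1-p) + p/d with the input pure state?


F = (1-p) + p/d
= (1 - 0.8600) + 0.8600/7
= 0.1400 + 0.1229
= 0.2629

0.2629


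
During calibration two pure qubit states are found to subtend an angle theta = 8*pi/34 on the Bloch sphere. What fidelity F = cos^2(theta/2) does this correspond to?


For states separated by angle theta on Bloch sphere:
F = cos^2(theta/2)
theta = 8*pi/34 = 0.7392
theta/2 = 0.3696
cos(theta/2) = 0.9325
F = 0.8695

0.8695


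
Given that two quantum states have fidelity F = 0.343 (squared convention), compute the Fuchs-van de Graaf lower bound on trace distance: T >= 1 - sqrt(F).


Fuchs-van de Graaf (squared-fidelity convention): 1 - sqrt(F) <= T <= sqrt(1 - F).
Lower bound: T >= 1 - sqrt(F)
sqrt(F) = sqrt(0.343) = 0.5857
T >= 1 - 0.5857
T >= 0.4143

0.4143


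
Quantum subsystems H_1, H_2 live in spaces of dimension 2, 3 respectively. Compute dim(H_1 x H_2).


dim(H_1 x H_2) = 2 * 3
= 6

6


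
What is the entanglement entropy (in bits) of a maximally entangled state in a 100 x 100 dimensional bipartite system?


For a maximally entangled state in d x d:
S = log2(d) = log2(100)
= 6.6439

6.6439


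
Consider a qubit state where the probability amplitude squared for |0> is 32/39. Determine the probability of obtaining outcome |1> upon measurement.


|alpha|^2 = 32/39 = 0.8205
|beta|^2 = 1 - 32/39 = 7/39 = 0.1795
P(|1>) = |beta|^2 = 0.1795

0.1795


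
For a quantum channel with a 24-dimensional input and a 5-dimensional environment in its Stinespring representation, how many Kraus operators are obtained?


Tracing out the environment in an orthonormal basis {|i>_E} gives Kraus operators K_i = <i|_E U |0>_E.
Number of Kraus operators = dim(H_env) = d_env
= 5

5


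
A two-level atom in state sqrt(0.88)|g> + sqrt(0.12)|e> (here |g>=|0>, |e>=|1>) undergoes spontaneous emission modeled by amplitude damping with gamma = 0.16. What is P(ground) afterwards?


For amplitude damping with parameter gamma on state sqrt(a)|0> + sqrt(b)|1>:
alpha^2 = 0.88, beta^2 = 0.12
P(|0>) = alpha^2 + gamma * beta^2
= 0.88 + 0.16 * 0.12
= 0.88 + 0.0192
= 0.8992

0.8992


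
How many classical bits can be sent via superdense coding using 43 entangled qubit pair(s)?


Superdense coding allows 2 classical bits per shared entangled pair.
43 pair(s) -> 2 * 43 = 86 classical bits

86


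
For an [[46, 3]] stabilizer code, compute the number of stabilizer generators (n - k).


For an [[n,k]] stabilizer code:
Number of stabilizer generators = n - k
= 46 - 3
= 43

43


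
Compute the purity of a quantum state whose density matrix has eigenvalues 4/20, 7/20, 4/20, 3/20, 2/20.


tr(rho^2) = sum of eigenvalues squared
= (4/20)^2 + (7/20)^2 + (4/20)^2 + (3/20)^2 + (2/20)^2
= (16 + 49 + 16 + 9 + 4) / 400
= 94/400
= 0.2350

0.2350


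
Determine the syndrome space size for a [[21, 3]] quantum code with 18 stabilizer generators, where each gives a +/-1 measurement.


Each stabilizer generator gives a binary (+1 or -1) measurement outcome.
With 18 independent generators:
Total syndromes = 2^18
= 262144

262144


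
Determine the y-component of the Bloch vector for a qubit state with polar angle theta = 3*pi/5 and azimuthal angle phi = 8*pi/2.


theta = 1.8850, phi = 12.5664
r_y = sin(theta)*sin(phi) = 0.9511 * 0.0000
r_y = 0.0000

0.0000


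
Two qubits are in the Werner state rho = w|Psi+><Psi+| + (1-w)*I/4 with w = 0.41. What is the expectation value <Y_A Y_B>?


|Psi+> = (|01> + |10>)/sqrt(2)
For the pure Bell state, <Y_A Y_B> = +1 (Bell-state Pauli correlator).
The maximally-mixed part I/4 has tr(I/4 * P tensor P) = 0 for any traceless Pauli P.
So <Y_A Y_B>_rho = w * (+1) + (1 - w) * 0
= 0.41 * (+1)
= 0.4100

0.4100


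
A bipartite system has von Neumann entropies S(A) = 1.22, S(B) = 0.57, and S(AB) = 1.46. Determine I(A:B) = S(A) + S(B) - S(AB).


I(A:B) = S(A) + S(B) - S(AB)
= 1.22 + 0.57 - 1.46
= 0.3300

0.3300


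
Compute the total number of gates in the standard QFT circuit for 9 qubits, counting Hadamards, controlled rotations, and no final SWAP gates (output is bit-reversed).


Hadamard gates: 9
Controlled rotations: n*(n-1)/2 = 9*8/2 = 36
SWAP gates: 0 (omitted)
Total = 9 + 36
= 45

45


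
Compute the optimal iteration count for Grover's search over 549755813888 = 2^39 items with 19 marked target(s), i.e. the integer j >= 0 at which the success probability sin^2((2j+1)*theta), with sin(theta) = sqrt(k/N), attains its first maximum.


After j Grover iterations the success probability is P(j) = sin^2((2j+1)*theta), where sin(theta) = sqrt(k/N).
N = 2^39 = 549755813888, k = 19
sin(theta) = sqrt(k/N) = 5.87884331e-06
theta = arcsin(sqrt(k/N)) = 5.87884331e-06 rad
P(j) reaches its first maximum when (2j+1)*theta is as close as possible to pi/2, i.e. j = round(pi/(4*theta) - 1/2).
pi/(4*theta) - 1/2 = 133596.8970
(For comparison, the common estimate pi/4 * sqrt(N/k) = 133597.3970; the exact maximiser is used here.)
Optimal iterations = 133597

133597


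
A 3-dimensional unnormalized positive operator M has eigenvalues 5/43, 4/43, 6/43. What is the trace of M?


tr(M) = sum of eigenvalues
= 5/43 + 4/43 + 6/43
= 15/43
= 0.3488

0.3488


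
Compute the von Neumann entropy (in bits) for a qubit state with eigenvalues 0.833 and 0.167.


S = -p*log2(p) - (1-p)*log2(1-p)
p = 0.8330, 1-p = 0.1670
= -0.8330 * log2(0.8330) - 0.1670 * log2(0.1670)
= -(-0.2196) - (-0.4312)
= 0.6508

0.6508


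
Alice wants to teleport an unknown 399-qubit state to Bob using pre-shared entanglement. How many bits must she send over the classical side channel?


Quantum teleportation requires 2 classical bits per qubit teleported.
399 qubit(s) -> 2 * 399 = 798 classical bits

798


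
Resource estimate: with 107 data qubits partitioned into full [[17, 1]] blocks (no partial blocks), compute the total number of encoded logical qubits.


Each code block uses 17 physical qubits for 1 logical qubit(s).
Number of complete blocks = floor(107 / 17) = 6
Logical qubits = 6 * 1
= 6

6


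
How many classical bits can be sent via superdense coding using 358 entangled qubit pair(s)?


Superdense coding allows 2 classical bits per shared entangled pair.
358 pair(s) -> 2 * 358 = 716 classical bits

716


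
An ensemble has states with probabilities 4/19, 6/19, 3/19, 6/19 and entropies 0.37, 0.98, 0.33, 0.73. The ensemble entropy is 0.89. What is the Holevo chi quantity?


chi = S(rho) - sum_i p_i * S(rho_i)
Weighted entropy = 4/19 * 0.37 + 6/19 * 0.98 + 3/19 * 0.33 + 6/19 * 0.73
= 0.6700
chi = 0.89 - 0.6700
= 0.2200

0.2200


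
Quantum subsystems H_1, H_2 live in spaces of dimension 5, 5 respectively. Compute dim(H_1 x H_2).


dim(H_1 x H_2) = 5 * 5
= 25

25


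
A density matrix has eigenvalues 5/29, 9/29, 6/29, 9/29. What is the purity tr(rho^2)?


tr(rho^2) = sum of eigenvalues squared
= (5/29)^2 + (9/29)^2 + (6/29)^2 + (9/29)^2
= (25 + 81 + 36 + 81) / 841
= 223/841
= 0.2652

0.2652


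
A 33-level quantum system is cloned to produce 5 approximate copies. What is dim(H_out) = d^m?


Output space = H^(tensor 5) where dim(H) = 33
dim = 33^5
= 1089 (after 2 factors)
= 35937 (after 3 factors)
= 1185921 (after 4 factors)
= 39135393 (after 5 factors)
= 39135393

39135393


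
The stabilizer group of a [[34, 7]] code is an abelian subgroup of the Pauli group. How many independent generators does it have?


For an [[n,k]] stabilizer code:
Number of stabilizer generators = n - k
= 34 - 7
= 27

27


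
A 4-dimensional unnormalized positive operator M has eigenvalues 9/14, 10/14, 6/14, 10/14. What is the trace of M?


tr(M) = sum of eigenvalues
= 9/14 + 10/14 + 6/14 + 10/14
= 35/14
= 2.5000

2.5000


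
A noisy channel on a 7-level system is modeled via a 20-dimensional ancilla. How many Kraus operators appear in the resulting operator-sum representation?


Tracing out the environment in an orthonormal basis {|i>_E} gives Kraus operators K_i = <i|_E U |0>_E.
Number of Kraus operators = dim(H_env) = d_env
= 20

20


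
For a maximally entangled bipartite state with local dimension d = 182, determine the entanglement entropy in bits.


For a maximally entangled state in d x d:
S = log2(d) = log2(182)
= 7.5078

7.5078


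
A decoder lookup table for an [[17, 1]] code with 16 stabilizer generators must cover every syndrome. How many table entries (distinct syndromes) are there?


Each stabilizer generator gives a binary (+1 or -1) measurement outcome.
With 16 independent generators:
Total syndromes = 2^16
= 65536

65536


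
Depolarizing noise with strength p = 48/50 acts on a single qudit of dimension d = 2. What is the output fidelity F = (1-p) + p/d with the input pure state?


F = (1-p) + p/d
= (1 - 0.9600) + 0.9600/2
= 0.0400 + 0.4800
= 0.5200

0.5200


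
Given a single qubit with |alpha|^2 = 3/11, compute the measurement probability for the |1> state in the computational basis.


|alpha|^2 = 3/11 = 0.2727
|beta|^2 = 1 - 3/11 = 8/11 = 0.7273
P(|1>) = |beta|^2 = 0.7273

0.7273


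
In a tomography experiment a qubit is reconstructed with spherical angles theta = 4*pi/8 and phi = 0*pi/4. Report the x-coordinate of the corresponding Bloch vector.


theta = 1.5708, phi = 0.0000
r_x = sin(theta)*cos(phi) = 1.0000 * 1.0000
r_x = 1.0000

1.0000


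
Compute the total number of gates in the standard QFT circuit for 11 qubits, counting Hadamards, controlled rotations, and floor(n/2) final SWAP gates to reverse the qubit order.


Hadamard gates: 11
Controlled rotations: n*(n-1)/2 = 11*10/2 = 55
SWAP gates: floor(n/2) = floor(11/2) = 5
Total = 11 + 55 + 5
= 71

71


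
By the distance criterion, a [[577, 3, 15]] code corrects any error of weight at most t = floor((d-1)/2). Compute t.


Code parameters: [[577, 3, 15]], distance d = 15.
Number of correctable errors = floor((d-1)/2)
= floor((15 - 1)/2)
= floor(14/2)
= 7

7


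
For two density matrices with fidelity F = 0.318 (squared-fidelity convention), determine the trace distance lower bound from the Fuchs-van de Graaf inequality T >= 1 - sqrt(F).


Fuchs-van de Graaf (squared-fidelity convention): 1 - sqrt(F) <= T <= sqrt(1 - F).
Lower bound: T >= 1 - sqrt(F)
sqrt(F) = sqrt(0.318) = 0.5639
T >= 1 - 0.5639
T >= 0.4361

0.4361


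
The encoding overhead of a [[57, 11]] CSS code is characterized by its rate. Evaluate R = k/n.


Code rate R = k/n
= 11/57
= 0.1930

0.1930


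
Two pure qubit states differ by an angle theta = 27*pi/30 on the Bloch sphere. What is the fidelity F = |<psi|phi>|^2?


For states separated by angle theta on Bloch sphere:
F = cos^2(theta/2)
theta = 27*pi/30 = 2.8274
theta/2 = 1.4137
cos(theta/2) = 0.1564
F = 0.0245

0.0245


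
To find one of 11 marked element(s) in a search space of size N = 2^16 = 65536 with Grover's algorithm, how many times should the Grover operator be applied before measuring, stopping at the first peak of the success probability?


After j Grover iterations the success probability is P(j) = sin^2((2j+1)*theta), where sin(theta) = sqrt(k/N).
N = 2^16 = 65536, k = 11
sin(theta) = sqrt(k/N) = 0.01295556559
theta = arcsin(sqrt(k/N)) = 0.01295592804 rad
P(j) reaches its first maximum when (2j+1)*theta is as close as possible to pi/2, i.e. j = round(pi/(4*theta) - 1/2).
pi/(4*theta) - 1/2 = 60.1208
(For comparison, the common estimate pi/4 * sqrt(N/k) = 60.6225; the exact maximiser is used here.)
Optimal iterations = 60

60


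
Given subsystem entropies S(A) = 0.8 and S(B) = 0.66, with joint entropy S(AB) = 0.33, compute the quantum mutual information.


I(A:B) = S(A) + S(B) - S(AB)
= 0.8 + 0.66 - 0.33
= 1.1300

1.1300


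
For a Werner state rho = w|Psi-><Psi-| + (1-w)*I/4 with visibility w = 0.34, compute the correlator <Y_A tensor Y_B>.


|Psi-> = (|01> - |10>)/sqrt(2)
For the pure Bell state, <Y_A Y_B> = -1 (Bell-state Pauli correlator).
The maximally-mixed part I/4 has tr(I/4 * P tensor P) = 0 for any traceless Pauli P.
So <Y_A Y_B>_rho = w * (-1) + (1 - w) * 0
= 0.34 * (-1)
= -0.3400

-0.3400


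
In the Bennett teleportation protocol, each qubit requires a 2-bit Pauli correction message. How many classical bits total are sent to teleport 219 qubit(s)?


Quantum teleportation requires 2 classical bits per qubit teleported.
219 qubit(s) -> 2 * 219 = 438 classical bits

438


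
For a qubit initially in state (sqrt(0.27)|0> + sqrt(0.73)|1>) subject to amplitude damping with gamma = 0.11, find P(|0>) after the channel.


For amplitude damping with parameter gamma on state sqrt(a)|0> + sqrt(b)|1>:
alpha^2 = 0.27, beta^2 = 0.73
P(|0>) = alpha^2 + gamma * beta^2
= 0.27 + 0.11 * 0.73
= 0.27 + 0.0803
= 0.3503

0.3503


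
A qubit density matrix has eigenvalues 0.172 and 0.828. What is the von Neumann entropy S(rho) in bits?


S = -p*log2(p) - (1-p)*log2(1-p)
p = 0.1720, 1-p = 0.8280
= -0.1720 * log2(0.1720) - 0.8280 * log2(0.8280)
= -(-0.4368) - (-0.2255)
= 0.6623

0.6623


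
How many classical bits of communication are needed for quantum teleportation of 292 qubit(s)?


Quantum teleportation requires 2 classical bits per qubit teleported.
292 qubit(s) -> 2 * 292 = 584 classical bits

584


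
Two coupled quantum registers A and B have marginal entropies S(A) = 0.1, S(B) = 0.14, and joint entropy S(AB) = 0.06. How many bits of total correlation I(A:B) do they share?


I(A:B) = S(A) + S(B) - S(AB)
= 0.1 + 0.14 - 0.06
= 0.1800

0.1800


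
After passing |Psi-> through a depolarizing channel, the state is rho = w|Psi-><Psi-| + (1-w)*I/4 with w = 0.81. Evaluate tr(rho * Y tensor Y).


|Psi-> = (|01> - |10>)/sqrt(2)
For the pure Bell state, <Y_A Y_B> = -1 (Bell-state Pauli correlator).
The maximally-mixed part I/4 has tr(I/4 * P tensor P) = 0 for any traceless Pauli P.
So <Y_A Y_B>_rho = w * (-1) + (1 - w) * 0
= 0.81 * (-1)
= -0.8100

-0.8100


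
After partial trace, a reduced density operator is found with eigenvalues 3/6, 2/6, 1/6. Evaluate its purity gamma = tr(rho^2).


tr(rho^2) = sum of eigenvalues squared
= (3/6)^2 + (2/6)^2 + (1/6)^2
= (9 + 4 + 1) / 36
= 14/36
= 0.3889

0.3889


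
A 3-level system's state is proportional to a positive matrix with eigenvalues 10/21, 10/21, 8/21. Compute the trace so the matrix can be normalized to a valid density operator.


tr(M) = sum of eigenvalues
= 10/21 + 10/21 + 8/21
= 28/21
= 1.3333

1.3333


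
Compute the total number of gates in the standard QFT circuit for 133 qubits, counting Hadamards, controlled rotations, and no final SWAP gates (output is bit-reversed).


Hadamard gates: 133
Controlled rotations: n*(n-1)/2 = 133*132/2 = 8778
SWAP gates: 0 (omitted)
Total = 133 + 8778
= 8911

8911


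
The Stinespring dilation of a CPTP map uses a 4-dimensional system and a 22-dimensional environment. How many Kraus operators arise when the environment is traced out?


Tracing out the environment in an orthonormal basis {|i>_E} gives Kraus operators K_i = <i|_E U |0>_E.
Number of Kraus operators = dim(H_env) = d_env
= 22

22


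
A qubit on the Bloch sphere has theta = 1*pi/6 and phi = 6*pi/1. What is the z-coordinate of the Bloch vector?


theta = 0.5236, phi = 18.8496
r_z = cos(theta) = 0.8660

0.8660


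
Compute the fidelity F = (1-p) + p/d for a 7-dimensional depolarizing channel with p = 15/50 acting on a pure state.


F = (1-p) + p/d
= (1 - 0.3000) + 0.3000/7
= 0.7000 + 0.0429
= 0.7429

0.7429


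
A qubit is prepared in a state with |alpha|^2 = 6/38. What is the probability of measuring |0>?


|alpha|^2 = 6/38 = 0.1579
|beta|^2 = 1 - 6/38 = 32/38 = 0.8421
P(|0>) = |alpha|^2 = 0.1579

0.1579


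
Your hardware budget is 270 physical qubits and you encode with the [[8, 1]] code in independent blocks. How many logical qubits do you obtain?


Each code block uses 8 physical qubits for 1 logical qubit(s).
Number of complete blocks = floor(270 / 8) = 33
Logical qubits = 33 * 1
= 33

33


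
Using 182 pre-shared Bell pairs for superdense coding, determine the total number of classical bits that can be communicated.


Superdense coding allows 2 classical bits per shared entangled pair.
182 pair(s) -> 2 * 182 = 364 classical bits

364


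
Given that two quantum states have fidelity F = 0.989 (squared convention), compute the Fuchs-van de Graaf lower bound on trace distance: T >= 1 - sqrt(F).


Fuchs-van de Graaf (squared-fidelity convention): 1 - sqrt(F) <= T <= sqrt(1 - F).
Lower bound: T >= 1 - sqrt(F)
sqrt(F) = sqrt(0.989) = 0.9945
T >= 1 - 0.9945
T >= 0.0055

0.0055


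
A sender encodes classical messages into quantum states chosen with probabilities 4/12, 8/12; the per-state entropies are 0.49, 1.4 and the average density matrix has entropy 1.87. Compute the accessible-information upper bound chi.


chi = S(rho) - sum_i p_i * S(rho_i)
Weighted entropy = 4/12 * 0.49 + 8/12 * 1.4
= 1.0967
chi = 1.87 - 1.0967
= 0.7733

0.7733


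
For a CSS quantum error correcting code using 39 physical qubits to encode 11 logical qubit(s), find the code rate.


Code rate R = k/n
= 11/39
= 0.2821

0.2821


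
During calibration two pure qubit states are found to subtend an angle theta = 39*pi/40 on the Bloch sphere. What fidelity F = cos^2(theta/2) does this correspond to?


For states separated by angle theta on Bloch sphere:
F = cos^2(theta/2)
theta = 39*pi/40 = 3.0631
theta/2 = 1.5315
cos(theta/2) = 0.0393
F = 0.0015

0.0015


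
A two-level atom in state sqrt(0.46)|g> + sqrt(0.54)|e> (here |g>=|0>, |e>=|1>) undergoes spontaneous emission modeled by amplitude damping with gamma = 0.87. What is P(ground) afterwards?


For amplitude damping with parameter gamma on state sqrt(a)|0> + sqrt(b)|1>:
alpha^2 = 0.46, beta^2 = 0.54
P(|0>) = alpha^2 + gamma * beta^2
= 0.46 + 0.87 * 0.54
= 0.46 + 0.4698
= 0.9298

0.9298


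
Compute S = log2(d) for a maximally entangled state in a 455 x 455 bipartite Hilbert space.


For a maximally entangled state in d x d:
S = log2(d) = log2(455)
= 8.8297

8.8297


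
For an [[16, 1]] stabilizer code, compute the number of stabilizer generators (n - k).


For an [[n,k]] stabilizer code:
Number of stabilizer generators = n - k
= 16 - 1
= 15

15


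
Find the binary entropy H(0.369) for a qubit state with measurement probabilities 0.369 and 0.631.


S = -p*log2(p) - (1-p)*log2(1-p)
p = 0.3690, 1-p = 0.6310
= -0.3690 * log2(0.3690) - 0.6310 * log2(0.6310)
= -(-0.5307) - (-0.4192)
= 0.9499

0.9499


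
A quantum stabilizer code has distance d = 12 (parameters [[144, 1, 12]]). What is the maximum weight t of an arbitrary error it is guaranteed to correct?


Code parameters: [[144, 1, 12]], distance d = 12.
Number of correctable errors = floor((d-1)/2)
= floor((12 - 1)/2)
= floor(11/2)
= 5

5


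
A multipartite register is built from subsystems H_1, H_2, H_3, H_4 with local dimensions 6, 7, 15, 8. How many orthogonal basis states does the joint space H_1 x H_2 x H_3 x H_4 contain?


dim(H_1 x H_2 x H_3 x H_4) = 6 * 7 * 15 * 8
= 42 * 15 * 8
= 630 * 8
= 5040

5040


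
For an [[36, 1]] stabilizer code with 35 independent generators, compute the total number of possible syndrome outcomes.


Each stabilizer generator gives a binary (+1 or -1) measurement outcome.
With 35 independent generators:
Total syndromes = 2^35
= 34359738368

34359738368


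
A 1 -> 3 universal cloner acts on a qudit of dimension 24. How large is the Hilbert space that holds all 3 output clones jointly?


Output space = H^(tensor 3) where dim(H) = 24
dim = 24^3
= 576 (after 2 factors)
= 13824 (after 3 factors)
= 13824

13824


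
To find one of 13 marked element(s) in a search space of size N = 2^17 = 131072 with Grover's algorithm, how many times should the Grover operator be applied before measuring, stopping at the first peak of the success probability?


After j Grover iterations the success probability is P(j) = sin^2((2j+1)*theta), where sin(theta) = sqrt(k/N).
N = 2^17 = 131072, k = 13
sin(theta) = sqrt(k/N) = 0.009959022487
theta = arcsin(sqrt(k/N)) = 0.009959187121 rad
P(j) reaches its first maximum when (2j+1)*theta is as close as possible to pi/2, i.e. j = round(pi/(4*theta) - 1/2).
pi/(4*theta) - 1/2 = 78.3617
(For comparison, the common estimate pi/4 * sqrt(N/k) = 78.8630; the exact maximiser is used here.)
Optimal iterations = 78

78


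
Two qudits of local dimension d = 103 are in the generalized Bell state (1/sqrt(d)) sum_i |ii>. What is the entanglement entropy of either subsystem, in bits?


For a maximally entangled state in d x d:
S = log2(d) = log2(103)
= 6.6865

6.6865


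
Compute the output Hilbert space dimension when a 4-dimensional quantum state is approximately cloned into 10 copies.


Output space = H^(tensor 10) where dim(H) = 4
dim = 4^10
= 16 (after 2 factors)
= 64 (after 3 factors)
= 256 (after 4 factors)
= 1024 (after 5 factors)
= 4096 (after 6 factors)
= 16384 (after 7 factors)
= 65536 (after 8 factors)
= 262144 (after 9 factors)
= 1048576 (after 10 factors)
= 1048576

1048576


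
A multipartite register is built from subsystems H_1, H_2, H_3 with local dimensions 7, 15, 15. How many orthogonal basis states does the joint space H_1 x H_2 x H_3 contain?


dim(H_1 x H_2 x H_3) = 7 * 15 * 15
= 105 * 15
= 1575

1575


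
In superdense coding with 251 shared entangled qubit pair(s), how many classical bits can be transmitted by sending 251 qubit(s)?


Superdense coding allows 2 classical bits per shared entangled pair.
251 pair(s) -> 2 * 251 = 502 classical bits

502


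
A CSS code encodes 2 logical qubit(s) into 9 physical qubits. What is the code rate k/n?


Code rate R = k/n
= 2/9
= 0.2222

0.2222


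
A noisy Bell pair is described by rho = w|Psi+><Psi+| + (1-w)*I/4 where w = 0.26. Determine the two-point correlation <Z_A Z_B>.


|Psi+> = (|01> + |10>)/sqrt(2)
For the pure Bell state, <Z_A Z_B> = -1 (Bell-state Pauli correlator).
The maximally-mixed part I/4 has tr(I/4 * P tensor P) = 0 for any traceless Pauli P.
So <Z_A Z_B>_rho = w * (-1) + (1 - w) * 0
= 0.26 * (-1)
= -0.2600

-0.2600


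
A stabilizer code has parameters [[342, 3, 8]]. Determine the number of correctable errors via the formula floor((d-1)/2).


Code parameters: [[342, 3, 8]], distance d = 8.
Number of correctable errors = floor((d-1)/2)
= floor((8 - 1)/2)
= floor(7/2)
= 3

3


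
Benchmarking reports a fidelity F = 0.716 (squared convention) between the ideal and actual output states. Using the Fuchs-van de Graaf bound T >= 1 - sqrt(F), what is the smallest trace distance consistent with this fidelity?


Fuchs-van de Graaf (squared-fidelity convention): 1 - sqrt(F) <= T <= sqrt(1 - F).
Lower bound: T >= 1 - sqrt(F)
sqrt(F) = sqrt(0.716) = 0.8462
T >= 1 - 0.8462
T >= 0.1538

0.1538


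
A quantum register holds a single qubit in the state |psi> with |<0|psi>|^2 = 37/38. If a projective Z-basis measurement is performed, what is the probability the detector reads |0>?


|alpha|^2 = 37/38 = 0.9737
|beta|^2 = 1 - 37/38 = 1/38 = 0.0263
P(|0>) = |alpha|^2 = 0.9737

0.9737


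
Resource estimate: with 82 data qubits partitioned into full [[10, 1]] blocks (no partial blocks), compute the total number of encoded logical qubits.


Each code block uses 10 physical qubits for 1 logical qubit(s).
Number of complete blocks = floor(82 / 10) = 8
Logical qubits = 8 * 1
= 8

8


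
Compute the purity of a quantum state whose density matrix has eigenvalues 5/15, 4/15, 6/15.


tr(rho^2) = sum of eigenvalues squared
= (5/15)^2 + (4/15)^2 + (6/15)^2
= (25 + 16 + 36) / 225
= 77/225
= 0.3422

0.3422


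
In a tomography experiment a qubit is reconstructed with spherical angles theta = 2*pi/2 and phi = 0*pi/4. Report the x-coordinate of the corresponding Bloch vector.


theta = 3.1416, phi = 0.0000
r_x = sin(theta)*cos(phi) = 0.0000 * 1.0000
r_x = 0.0000

0.0000


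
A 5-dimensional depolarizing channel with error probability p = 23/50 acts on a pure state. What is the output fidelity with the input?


F = (1-p) + p/d
= (1 - 0.4600) + 0.4600/5
= 0.5400 + 0.0920
= 0.6320

0.6320


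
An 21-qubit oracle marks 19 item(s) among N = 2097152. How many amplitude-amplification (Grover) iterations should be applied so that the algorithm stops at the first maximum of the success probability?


After j Grover iterations the success probability is P(j) = sin^2((2j+1)*theta), where sin(theta) = sqrt(k/N).
N = 2^21 = 2097152, k = 19
sin(theta) = sqrt(k/N) = 0.003009967775
theta = arcsin(sqrt(k/N)) = 0.00300997232 rad
P(j) reaches its first maximum when (2j+1)*theta is as close as possible to pi/2, i.e. j = round(pi/(4*theta) - 1/2).
pi/(4*theta) - 1/2 = 260.4320
(For comparison, the common estimate pi/4 * sqrt(N/k) = 260.9324; the exact maximiser is used here.)
Optimal iterations = 260

260


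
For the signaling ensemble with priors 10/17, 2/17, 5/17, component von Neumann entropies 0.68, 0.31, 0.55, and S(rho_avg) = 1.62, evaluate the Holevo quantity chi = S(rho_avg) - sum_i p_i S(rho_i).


chi = S(rho) - sum_i p_i * S(rho_i)
Weighted entropy = 10/17 * 0.68 + 2/17 * 0.31 + 5/17 * 0.55
= 0.5982
chi = 1.62 - 0.5982
= 1.0218

1.0218


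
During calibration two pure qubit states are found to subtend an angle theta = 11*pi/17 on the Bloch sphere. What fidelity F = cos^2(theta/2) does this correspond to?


For states separated by angle theta on Bloch sphere:
F = cos^2(theta/2)
theta = 11*pi/17 = 2.0328
theta/2 = 1.0164
cos(theta/2) = 0.5264
F = 0.2771

0.2771


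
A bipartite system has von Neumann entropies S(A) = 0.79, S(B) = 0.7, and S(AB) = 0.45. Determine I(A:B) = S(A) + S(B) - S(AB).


I(A:B) = S(A) + S(B) - S(AB)
= 0.79 + 0.7 - 0.45
= 1.0400

1.0400


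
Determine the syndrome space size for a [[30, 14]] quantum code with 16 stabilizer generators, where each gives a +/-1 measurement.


Each stabilizer generator gives a binary (+1 or -1) measurement outcome.
With 16 independent generators:
Total syndromes = 2^16
= 65536

65536


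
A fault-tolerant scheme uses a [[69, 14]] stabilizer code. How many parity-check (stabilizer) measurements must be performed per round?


For an [[n,k]] stabilizer code:
Number of stabilizer generators = n - k
= 69 - 14
= 55

55


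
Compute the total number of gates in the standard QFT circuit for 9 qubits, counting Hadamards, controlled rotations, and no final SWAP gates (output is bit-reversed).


Hadamard gates: 9
Controlled rotations: n*(n-1)/2 = 9*8/2 = 36
SWAP gates: 0 (omitted)
Total = 9 + 36
= 45

45


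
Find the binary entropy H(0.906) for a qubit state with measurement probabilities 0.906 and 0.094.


S = -p*log2(p) - (1-p)*log2(1-p)
p = 0.9060, 1-p = 0.0940
= -0.9060 * log2(0.9060) - 0.0940 * log2(0.0940)
= -(-0.1290) - (-0.3207)
= 0.4497

0.4497


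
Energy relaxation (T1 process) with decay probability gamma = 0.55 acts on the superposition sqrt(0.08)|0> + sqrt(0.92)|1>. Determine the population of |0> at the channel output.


For amplitude damping with parameter gamma on state sqrt(a)|0> + sqrt(b)|1>:
alpha^2 = 0.08, beta^2 = 0.92
P(|0>) = alpha^2 + gamma * beta^2
= 0.08 + 0.55 * 0.92
= 0.08 + 0.5060
= 0.5860

0.5860


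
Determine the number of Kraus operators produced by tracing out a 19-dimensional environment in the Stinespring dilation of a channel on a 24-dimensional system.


Tracing out the environment in an orthonormal basis {|i>_E} gives Kraus operators K_i = <i|_E U |0>_E.
Number of Kraus operators = dim(H_env) = d_env
= 19

19


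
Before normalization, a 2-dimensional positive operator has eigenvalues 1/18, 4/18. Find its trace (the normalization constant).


tr(M) = sum of eigenvalues
= 1/18 + 4/18
= 5/18
= 0.2778

0.2778


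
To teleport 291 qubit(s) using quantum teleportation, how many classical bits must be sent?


Quantum teleportation requires 2 classical bits per qubit teleported.
291 qubit(s) -> 2 * 291 = 582 classical bits

582


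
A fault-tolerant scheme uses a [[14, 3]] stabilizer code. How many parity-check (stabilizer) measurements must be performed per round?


For an [[n,k]] stabilizer code:
Number of stabilizer generators = n - k
= 14 - 3
= 11

11


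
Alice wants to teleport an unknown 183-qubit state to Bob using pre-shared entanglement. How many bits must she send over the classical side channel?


Quantum teleportation requires 2 classical bits per qubit teleported.
183 qubit(s) -> 2 * 183 = 366 classical bits

366


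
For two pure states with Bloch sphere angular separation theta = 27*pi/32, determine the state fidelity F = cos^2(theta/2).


For states separated by angle theta on Bloch sphere:
F = cos^2(theta/2)
theta = 27*pi/32 = 2.6507
theta/2 = 1.3254
cos(theta/2) = 0.2430
F = 0.0590

0.0590


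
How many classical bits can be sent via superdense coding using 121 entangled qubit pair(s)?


Superdense coding allows 2 classical bits per shared entangled pair.
121 pair(s) -> 2 * 121 = 242 classical bits

242


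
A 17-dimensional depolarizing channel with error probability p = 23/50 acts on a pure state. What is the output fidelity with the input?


F = (1-p) + p/d
= (1 - 0.4600) + 0.4600/17
= 0.5400 + 0.0271
= 0.5671

0.5671


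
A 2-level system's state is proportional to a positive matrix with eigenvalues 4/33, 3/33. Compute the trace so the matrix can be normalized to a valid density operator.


tr(M) = sum of eigenvalues
= 4/33 + 3/33
= 7/33
= 0.2121

0.2121


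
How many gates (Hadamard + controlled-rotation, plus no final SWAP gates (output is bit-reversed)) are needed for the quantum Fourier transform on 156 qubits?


Hadamard gates: 156
Controlled rotations: n*(n-1)/2 = 156*155/2 = 12090
SWAP gates: 0 (omitted)
Total = 156 + 12090
= 12246

12246


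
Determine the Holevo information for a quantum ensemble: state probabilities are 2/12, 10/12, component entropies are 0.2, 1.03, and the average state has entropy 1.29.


chi = S(rho) - sum_i p_i * S(rho_i)
Weighted entropy = 2/12 * 0.2 + 10/12 * 1.03
= 0.8917
chi = 1.29 - 0.8917
= 0.3983

0.3983


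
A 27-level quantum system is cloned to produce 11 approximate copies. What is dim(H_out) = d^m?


Output space = H^(tensor 11) where dim(H) = 27
dim = 27^11
= 729 (after 2 factors)
= 19683 (after 3 factors)
= 531441 (after 4 factors)
= 14348907 (after 5 factors)
= 387420489 (after 6 factors)
= 10460353203 (after 7 factors)
= 282429536481 (after 8 factors)
= 7625597484987 (after 9 factors)
= 205891132094649 (after 10 factors)
= 5559060566555523 (after 11 factors)
= 5559060566555523

5559060566555523


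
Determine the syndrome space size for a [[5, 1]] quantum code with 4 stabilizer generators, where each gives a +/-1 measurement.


Each stabilizer generator gives a binary (+1 or -1) measurement outcome.
With 4 independent generators:
Total syndromes = 2^4
= 16

16


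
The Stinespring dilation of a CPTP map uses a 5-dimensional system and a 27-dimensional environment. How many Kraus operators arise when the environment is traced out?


Tracing out the environment in an orthonormal basis {|i>_E} gives Kraus operators K_i = <i|_E U |0>_E.
Number of Kraus operators = dim(H_env) = d_env
= 27

27


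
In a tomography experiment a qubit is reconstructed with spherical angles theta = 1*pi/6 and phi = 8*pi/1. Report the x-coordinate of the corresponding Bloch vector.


theta = 0.5236, phi = 25.1327
r_x = sin(theta)*cos(phi) = 0.5000 * 1.0000
r_x = 0.5000

0.5000


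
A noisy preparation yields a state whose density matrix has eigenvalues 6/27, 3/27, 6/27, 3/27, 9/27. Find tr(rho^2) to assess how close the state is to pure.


tr(rho^2) = sum of eigenvalues squared
= (6/27)^2 + (3/27)^2 + (6/27)^2 + (3/27)^2 + (9/27)^2
= (36 + 9 + 36 + 9 + 81) / 729
= 171/729
= 0.2346

0.2346


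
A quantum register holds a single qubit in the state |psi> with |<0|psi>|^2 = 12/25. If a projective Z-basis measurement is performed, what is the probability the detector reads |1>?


|alpha|^2 = 12/25 = 0.4800
|beta|^2 = 1 - 12/25 = 13/25 = 0.5200
P(|1>) = |beta|^2 = 0.5200

0.5200


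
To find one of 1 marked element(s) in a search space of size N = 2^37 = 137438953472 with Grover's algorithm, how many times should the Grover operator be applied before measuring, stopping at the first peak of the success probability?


After j Grover iterations the success probability is P(j) = sin^2((2j+1)*theta), where sin(theta) = sqrt(k/N).
N = 2^37 = 137438953472, k = 1
sin(theta) = sqrt(k/N) = 2.697398305e-06
theta = arcsin(sqrt(k/N)) = 2.697398305e-06 rad
P(j) reaches its first maximum when (2j+1)*theta is as close as possible to pi/2, i.e. j = round(pi/(4*theta) - 1/2).
pi/(4*theta) - 1/2 = 291168.2762
(For comparison, the common estimate pi/4 * sqrt(N/k) = 291168.7762; the exact maximiser is used here.)
Optimal iterations = 291168

291168


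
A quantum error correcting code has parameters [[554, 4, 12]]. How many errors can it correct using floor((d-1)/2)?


Code parameters: [[554, 4, 12]], distance d = 12.
Number of correctable errors = floor((d-1)/2)
= floor((12 - 1)/2)
= floor(11/2)
= 5

5


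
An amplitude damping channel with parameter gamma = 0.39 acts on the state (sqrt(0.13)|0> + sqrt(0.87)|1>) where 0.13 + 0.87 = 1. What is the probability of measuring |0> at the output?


For amplitude damping with parameter gamma on state sqrt(a)|0> + sqrt(b)|1>:
alpha^2 = 0.13, beta^2 = 0.87
P(|0>) = alpha^2 + gamma * beta^2
= 0.13 + 0.39 * 0.87
= 0.13 + 0.3393
= 0.4693

0.4693


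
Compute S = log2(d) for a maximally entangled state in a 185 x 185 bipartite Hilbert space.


For a maximally entangled state in d x d:
S = log2(d) = log2(185)
= 7.5314

7.5314


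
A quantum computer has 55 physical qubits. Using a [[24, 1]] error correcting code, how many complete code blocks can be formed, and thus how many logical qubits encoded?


Each code block uses 24 physical qubits for 1 logical qubit(s).
Number of complete blocks = floor(55 / 24) = 2
Logical qubits = 2 * 1
= 2

2


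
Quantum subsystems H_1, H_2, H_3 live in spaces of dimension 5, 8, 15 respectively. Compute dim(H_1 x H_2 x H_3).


dim(H_1 x H_2 x H_3) = 5 * 8 * 15
= 40 * 15
= 600

600


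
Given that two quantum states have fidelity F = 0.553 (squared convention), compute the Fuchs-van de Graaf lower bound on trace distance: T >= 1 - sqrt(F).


Fuchs-van de Graaf (squared-fidelity convention): 1 - sqrt(F) <= T <= sqrt(1 - F).
Lower bound: T >= 1 - sqrt(F)
sqrt(F) = sqrt(0.553) = 0.7436
T >= 1 - 0.7436
T >= 0.2564

0.2564


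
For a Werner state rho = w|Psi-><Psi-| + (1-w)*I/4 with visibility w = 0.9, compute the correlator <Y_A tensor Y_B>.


|Psi-> = (|01> - |10>)/sqrt(2)
For the pure Bell state, <Y_A Y_B> = -1 (Bell-state Pauli correlator).
The maximally-mixed part I/4 has tr(I/4 * P tensor P) = 0 for any traceless Pauli P.
So <Y_A Y_B>_rho = w * (-1) + (1 - w) * 0
= 0.9 * (-1)
= -0.9000

-0.9000


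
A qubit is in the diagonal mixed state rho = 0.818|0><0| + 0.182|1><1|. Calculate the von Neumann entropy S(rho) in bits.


S = -p*log2(p) - (1-p)*log2(1-p)
p = 0.8180, 1-p = 0.1820
= -0.8180 * log2(0.8180) - 0.1820 * log2(0.1820)
= -(-0.2371) - (-0.4474)
= 0.6844

0.6844


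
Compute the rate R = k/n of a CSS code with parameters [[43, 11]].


Code rate R = k/n
= 11/43
= 0.2558

0.2558


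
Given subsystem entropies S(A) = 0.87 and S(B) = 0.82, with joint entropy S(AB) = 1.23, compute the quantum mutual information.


I(A:B) = S(A) + S(B) - S(AB)
= 0.87 + 0.82 - 1.23
= 0.4600

0.4600


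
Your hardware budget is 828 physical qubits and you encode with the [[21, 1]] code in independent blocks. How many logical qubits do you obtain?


Each code block uses 21 physical qubits for 1 logical qubit(s).
Number of complete blocks = floor(828 / 21) = 39
Logical qubits = 39 * 1
= 39

39


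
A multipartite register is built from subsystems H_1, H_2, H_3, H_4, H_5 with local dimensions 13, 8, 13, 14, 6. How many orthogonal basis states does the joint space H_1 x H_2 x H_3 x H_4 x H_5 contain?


dim(H_1 x H_2 x H_3 x H_4 x H_5) = 13 * 8 * 13 * 14 * 6
= 104 * 13 * 14 * 6
= 1352 * 14 * 6
= 18928 * 6
= 113568

113568


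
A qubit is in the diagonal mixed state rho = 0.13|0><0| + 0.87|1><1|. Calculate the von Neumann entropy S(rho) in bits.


S = -p*log2(p) - (1-p)*log2(1-p)
p = 0.1300, 1-p = 0.8700
= -0.1300 * log2(0.1300) - 0.8700 * log2(0.8700)
= -(-0.3826) - (-0.1748)
= 0.5574

0.5574


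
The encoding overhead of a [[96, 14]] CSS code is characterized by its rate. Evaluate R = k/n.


Code rate R = k/n
= 14/96
= 0.1458

0.1458


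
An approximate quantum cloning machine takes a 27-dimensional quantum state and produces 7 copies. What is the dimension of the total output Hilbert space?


Output space = H^(tensor 7) where dim(H) = 27
dim = 27^7
= 729 (after 2 factors)
= 19683 (after 3 factors)
= 531441 (after 4 factors)
= 14348907 (after 5 factors)
= 387420489 (after 6 factors)
= 10460353203 (after 7 factors)
= 10460353203

10460353203


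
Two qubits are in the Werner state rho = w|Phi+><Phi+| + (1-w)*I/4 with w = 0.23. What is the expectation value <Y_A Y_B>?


|Phi+> = (|00> + |11>)/sqrt(2)
For the pure Bell state, <Y_A Y_B> = -1 (Bell-state Pauli correlator).
The maximally-mixed part I/4 has tr(I/4 * P tensor P) = 0 for any traceless Pauli P.
So <Y_A Y_B>_rho = w * (-1) + (1 - w) * 0
= 0.23 * (-1)
= -0.2300

-0.2300


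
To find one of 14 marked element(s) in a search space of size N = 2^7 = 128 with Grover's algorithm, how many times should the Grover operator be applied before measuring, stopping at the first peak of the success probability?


After j Grover iterations the success probability is P(j) = sin^2((2j+1)*theta), where sin(theta) = sqrt(k/N).
N = 2^7 = 128, k = 14
sin(theta) = sqrt(k/N) = 0.3307189139
theta = arcsin(sqrt(k/N)) = 0.3370652533 rad
P(j) reaches its first maximum when (2j+1)*theta is as close as possible to pi/2, i.e. j = round(pi/(4*theta) - 1/2).
pi/(4*theta) - 1/2 = 1.8301
(For comparison, the common estimate pi/4 * sqrt(N/k) = 2.3748; the exact maximiser is used here.)
Optimal iterations = 2

2


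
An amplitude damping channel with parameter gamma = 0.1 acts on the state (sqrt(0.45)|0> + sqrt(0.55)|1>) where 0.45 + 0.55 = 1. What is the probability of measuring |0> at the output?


For amplitude damping with parameter gamma on state sqrt(a)|0> + sqrt(b)|1>:
alpha^2 = 0.45, beta^2 = 0.55
P(|0>) = alpha^2 + gamma * beta^2
= 0.45 + 0.1 * 0.55
= 0.45 + 0.0550
= 0.5050

0.5050
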